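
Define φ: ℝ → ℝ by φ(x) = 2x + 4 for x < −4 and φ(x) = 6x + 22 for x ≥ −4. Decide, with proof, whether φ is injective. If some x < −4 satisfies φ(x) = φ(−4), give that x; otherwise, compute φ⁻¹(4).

Both pieces are strictly increasing (slopes 2 and 6), so each is injective on its own interval.
The left piece maps (−∞, −4) onto (−∞, −4); the right piece maps [−4, ∞) onto [−2, ∞).
These images are disjoint, so no value is attained by both pieces. Hence φ is injective.
Because the two images are disjoint, no x < −4 has φ(x) = φ(−4), so we compute φ⁻¹(4): 4 lies in [−2, ∞), so solve 6x + 22 = 4: x = (4 − 22)/6 = −3.

-3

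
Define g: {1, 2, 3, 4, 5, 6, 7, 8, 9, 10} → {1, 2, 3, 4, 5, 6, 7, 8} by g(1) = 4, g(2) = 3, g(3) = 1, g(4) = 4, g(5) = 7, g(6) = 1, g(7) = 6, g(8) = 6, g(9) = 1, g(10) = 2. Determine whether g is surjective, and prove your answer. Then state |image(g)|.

6

No element maps to 5, so g is not surjective.
The image of g is {1, 2, 3, 4, 6, 7}, which has 6 elements.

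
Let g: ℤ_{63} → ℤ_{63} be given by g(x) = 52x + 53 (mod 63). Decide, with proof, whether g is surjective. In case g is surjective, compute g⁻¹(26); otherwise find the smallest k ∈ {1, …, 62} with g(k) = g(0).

54

Since gcd(52, 63) = 1, 52 is invertible modulo 63. Euclid's algorithm: 63 = 1·52 + 11, 52 = 4·11 + 8, 11 = 1·8 + 3, 8 = 2·3 + 2, 3 = 1·2 + 1; back-substituting gives 1 = 40·52 − 33·63, so 52⁻¹ ≡ 40 (mod 63).
Then y ↦ 40(y − 53) is a two-sided inverse to g, so every y ∈ ℤ_{63} has a preimage.
Hence g is surjective.
Since g is surjective, we compute g⁻¹(26): solve 52x + 53 ≡ 26 (mod 63), i.e. 52x ≡ 36 (mod 63).
Multiplying by 52⁻¹ = 40 gives x ≡ 40·36 = 1440 = 22·63 + 54 ≡ 54 (mod 63).
Check: g(54) = 52·54 + 53 = 2861 = 45·63 + 26 ≡ 26 (mod 63).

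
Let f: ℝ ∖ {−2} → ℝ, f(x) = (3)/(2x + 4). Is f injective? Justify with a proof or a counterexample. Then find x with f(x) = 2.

Suppose f(s) = f(t). Cross-multiplying: (3)(2t + 4) = (3)(2s + 4).
Expanding both sides and cancelling the symmetric terms leaves −6·(s − t) = 0. Since −6 ≠ 0, s = t. Therefore f is injective.
Solving f(x) = 2: cross-multiplying gives 3 = 2(2x + 4), which rearranges to −4x = 5, so x = −5/4.

-5/4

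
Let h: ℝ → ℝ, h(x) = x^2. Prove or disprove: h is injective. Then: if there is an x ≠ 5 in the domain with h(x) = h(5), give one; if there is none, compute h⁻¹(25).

-5

h(5) = 25 = (−5)^2 = h(−5) (since 2 is even), with 5 ≠ −5. So h is not injective.
For the follow-up, such an x exists: taking x = −5 ∈ ℝ gives h(−5) = 25 = h(5) with −5 ≠ 5.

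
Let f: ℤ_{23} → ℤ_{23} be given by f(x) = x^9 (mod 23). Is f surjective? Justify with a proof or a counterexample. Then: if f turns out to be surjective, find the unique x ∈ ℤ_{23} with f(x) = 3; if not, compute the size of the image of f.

13

Since 23 is prime, the nonzero elements of ℤ_{23} form a cyclic group of order 22.
As gcd(9, 22) = 1, raising to the 9th power is a bijection on this group: if s^9 ≡ t^9 then (st^{−1})^9 = 1, and the only element of order dividing gcd(9, 22) = 1 is 1, so s = t.
With f(0) = 0 this makes f injective on all of ℤ_{23}, hence bijective (finite equal-size domain and codomain). In particular f is surjective.
Since f is surjective, we find the preimage of 3. The inverse of x ↦ x^9 on (ℤ_{23})^× is x ↦ x^5, because 9·5 = 45 = 2·22 + 1 ≡ 1 (mod 22) and x^{22} = 1 for x ≠ 0 (Fermat). So f⁻¹(3) = 3^5 mod 23.
Repeated squaring mod 23: 3^1 ≡ 3, 3^2 ≡ 3² = 9, 3^4 ≡ 9² = 81 ≡ 12. Since 5 = 4 + 1, 3^5 ≡ 12·3: 12·3 = 36 ≡ 13. So 3^5 ≡ 13 (mod 23).
Hence f⁻¹(3) = 13.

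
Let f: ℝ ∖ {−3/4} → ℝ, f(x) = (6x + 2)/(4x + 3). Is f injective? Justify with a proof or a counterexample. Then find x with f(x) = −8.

-13/19

Suppose f(a) = f(b). Cross-multiplying: (6a + 2)(4b + 3) = (6b + 2)(4a + 3).
Expanding both sides and cancelling the symmetric terms leaves 10·(a − b) = 0. Since 10 ≠ 0, a = b. Therefore f is injective.
Solving f(x) = −8: cross-multiplying gives 6x + 2 = −8(4x + 3), which rearranges to 38x = −26, so x = −13/19.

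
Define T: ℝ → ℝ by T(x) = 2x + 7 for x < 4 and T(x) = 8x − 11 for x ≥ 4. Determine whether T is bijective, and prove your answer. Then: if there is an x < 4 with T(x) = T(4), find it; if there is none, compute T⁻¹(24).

35/8

Both pieces are strictly increasing (slopes 2 and 8), so each is injective on its own interval.
The left piece maps (−∞, 4) onto (−∞, 15); the right piece maps [4, ∞) onto [21, ∞).
The images leave a gap (15 has no preimage), so T is not surjective, hence not bijective.
Because the two images are disjoint, no x < 4 has T(x) = T(4), so we compute T⁻¹(24): 24 lies in [21, ∞), so solve 8x − 11 = 24: x = (24 + 11)/8 = 35/8.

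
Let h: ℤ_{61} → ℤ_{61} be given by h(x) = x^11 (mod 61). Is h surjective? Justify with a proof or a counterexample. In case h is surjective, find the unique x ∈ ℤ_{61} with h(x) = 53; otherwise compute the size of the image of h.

Since 61 is prime, the nonzero elements of ℤ_{61} form a cyclic group of order 60.
As gcd(11, 60) = 1, raising to the 11th power is a bijection on this group: if x_1^11 ≡ x_2^11 then (x_1x_2^{−1})^11 = 1, and the only element of order dividing gcd(11, 60) = 1 is 1, so x_1 = x_2.
With h(0) = 0 this makes h injective on all of ℤ_{61}, hence bijective (finite equal-size domain and codomain). In particular h is surjective.
Since h is surjective, we find the preimage of 53. The inverse of x ↦ x^11 on (ℤ_{61})^× is x ↦ x^11, because 11·11 = 121 = 2·60 + 1 ≡ 1 (mod 60) and x^{60} = 1 for x ≠ 0 (Fermat). So h⁻¹(53) = 53^11 mod 61.
Repeated squaring mod 61: 53^1 ≡ 53, 53^2 ≡ 53² = 2809 ≡ 3, 53^4 ≡ 3² = 9, 53^8 ≡ 9² = 81 ≡ 20. Since 11 = 8 + 2 + 1, 53^11 ≡ 20·3·53: 20·3 = 60, then 60·53 = 3180 ≡ 8. So 53^11 ≡ 8 (mod 61).
Hence h⁻¹(53) = 8.

8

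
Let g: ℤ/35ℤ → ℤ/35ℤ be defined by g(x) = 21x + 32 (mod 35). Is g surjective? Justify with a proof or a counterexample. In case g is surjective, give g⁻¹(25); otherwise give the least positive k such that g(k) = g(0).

Since gcd(21, 35) = 7, we have 21x ≡ 0 (mod 7) for all x, so g(x) ≡ 4 (mod 7).
But 0 ≢ 4 (mod 7), so 0 ∈ ℤ/35ℤ has no preimage. Therefore g is not surjective.
Since g is not surjective, we find the least positive k with g(k) = g(0): this means 21k ≡ 0 (mod 35), i.e. 35 ∣ 21k. Since gcd(21, 35) = 7, dividing through by 7 this holds exactly when 5 ∣ 3k, and as gcd(3, 5) = 1, exactly when 5 ∣ k.
The smallest positive such k is 5.

5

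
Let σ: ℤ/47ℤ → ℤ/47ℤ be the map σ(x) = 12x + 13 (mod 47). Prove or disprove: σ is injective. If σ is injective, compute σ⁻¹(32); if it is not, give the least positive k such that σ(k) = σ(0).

29

If σ(s) = σ(t), then 12s ≡ 12t (mod 47). Because gcd(12, 47) = 1, we may cancel 12 to get s ≡ t (mod 47).
So σ is injective.
We now compute 12⁻¹ mod 47 explicitly. Euclid's algorithm: 47 = 3·12 + 11, 12 = 1·11 + 1; back-substituting gives 1 = 4·12 − 1·47, so 12⁻¹ ≡ 4 (mod 47).
Since σ is injective, we compute σ⁻¹(32): solve 12x + 13 ≡ 32 (mod 47), i.e. 12x ≡ 19 (mod 47).
Multiplying by 12⁻¹ = 4 gives x ≡ 4·19 = 76 = 1·47 + 29 ≡ 29 (mod 47).
Check: σ(29) = 12·29 + 13 = 361 = 7·47 + 32 ≡ 32 (mod 47).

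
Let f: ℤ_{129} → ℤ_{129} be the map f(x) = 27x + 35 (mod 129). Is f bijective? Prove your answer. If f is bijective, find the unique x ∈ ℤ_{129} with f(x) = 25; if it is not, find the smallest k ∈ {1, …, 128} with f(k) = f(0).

Recall that f is injective when f(u) = f(v) forces u = v.
We have gcd(27, 129) = 3 > 1. Taking u = 0 and v = 43: f(0) = 35 and f(43) = 27·43 + 35 = 1196 ≡ 35 (mod 129).
So f(0) = f(43) while 0 ≠ 43, hence f is not injective, hence not bijective.
Since f is not bijective, we find the least positive k with f(k) = f(0): this means 27k ≡ 0 (mod 129), i.e. 129 ∣ 27k. Since gcd(27, 129) = 3, dividing through by 3 this holds exactly when 43 ∣ 9k, and as gcd(9, 43) = 1, exactly when 43 ∣ k.
The smallest positive such k is 43.

43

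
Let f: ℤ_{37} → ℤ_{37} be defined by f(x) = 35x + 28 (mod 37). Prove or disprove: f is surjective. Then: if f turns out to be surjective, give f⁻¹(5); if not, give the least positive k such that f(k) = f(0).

Since gcd(35, 37) = 1, 35 is invertible modulo 37. Euclid's algorithm: 37 = 1·35 + 2, 35 = 17·2 + 1; back-substituting gives 1 = 18·35 − 17·37, so 35⁻¹ ≡ 18 (mod 37).
For any y ∈ ℤ_{37}, x = 18(y − 28) mod 37 satisfies f(x) = 35·18(y − 28) + 28 ≡ y (since 35·18 ≡ 1 mod 37). So every y has a preimage.
Thus f is surjective.
Since f is surjective, we compute f⁻¹(5): solve 35x + 28 ≡ 5 (mod 37), i.e. 35x ≡ 14 (mod 37).
Multiplying by 35⁻¹ = 18 gives x ≡ 18·14 = 252 = 6·37 + 30 ≡ 30 (mod 37).
Check: f(30) = 35·30 + 28 = 1078 = 29·37 + 5 ≡ 5 (mod 37).

30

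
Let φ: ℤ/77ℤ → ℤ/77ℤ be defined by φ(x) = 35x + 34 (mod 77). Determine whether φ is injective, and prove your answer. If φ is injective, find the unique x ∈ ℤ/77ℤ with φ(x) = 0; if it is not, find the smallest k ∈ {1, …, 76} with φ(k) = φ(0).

11

We have gcd(35, 77) = 7 > 1. Taking s = 0 and t = 11: φ(0) = 34 and φ(11) = 35·11 + 34 = 419 ≡ 34 (mod 77).
So φ(0) = φ(11) while 0 ≠ 11, so φ is not injective.
Since φ is not injective, we find the least positive k with φ(k) = φ(0): this means 35k ≡ 0 (mod 77), i.e. 77 ∣ 35k. Since gcd(35, 77) = 7, dividing through by 7 this holds exactly when 11 ∣ 5k, and as gcd(5, 11) = 1, exactly when 11 ∣ k.
The smallest positive such k is 11.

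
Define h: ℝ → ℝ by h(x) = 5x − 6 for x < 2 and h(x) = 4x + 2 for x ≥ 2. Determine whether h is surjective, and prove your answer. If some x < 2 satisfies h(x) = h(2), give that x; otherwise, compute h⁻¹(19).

Both pieces are strictly increasing (slopes 5 and 4), so each is injective on its own interval.
The left piece maps (−∞, 2) onto (−∞, 4); the right piece maps [2, ∞) onto [10, ∞).
The union (−∞, 4) ∪ [10, ∞) omits the interval between 4 and 10; in particular 4 has no preimage. So h is not surjective.
Because the two images are disjoint, no x < 2 has h(x) = h(2), so we compute h⁻¹(19): 19 lies in [10, ∞), so solve 4x + 2 = 19: x = (19 − 2)/4 = 17/4.

17/4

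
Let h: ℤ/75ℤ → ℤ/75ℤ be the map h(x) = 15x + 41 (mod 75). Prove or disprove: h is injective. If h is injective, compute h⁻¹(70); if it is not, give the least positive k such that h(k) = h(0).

By definition, injectivity means: for all s, t in the domain, h(s) = h(t) implies s = t.
We have gcd(15, 75) = 15 > 1. Taking s = 0 and t = 5: h(0) = 41 and h(5) = 15·5 + 41 = 116 ≡ 41 (mod 75).
So h(0) = h(5) while 0 ≠ 5, so h is not injective.
Since h is not injective, we find the least positive k with h(k) = h(0): this means 15k ≡ 0 (mod 75), i.e. 75 ∣ 15k. Since gcd(15, 75) = 15, dividing through by 15 this holds exactly when 5 ∣ k.
The smallest positive such k is 5.

5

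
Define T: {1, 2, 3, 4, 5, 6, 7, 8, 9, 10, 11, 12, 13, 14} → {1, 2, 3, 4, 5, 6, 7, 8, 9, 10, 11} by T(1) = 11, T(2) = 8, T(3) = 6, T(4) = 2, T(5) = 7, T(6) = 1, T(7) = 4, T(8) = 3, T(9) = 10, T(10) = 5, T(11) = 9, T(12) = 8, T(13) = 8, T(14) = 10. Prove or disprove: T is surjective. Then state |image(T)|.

11

Every element of the codomain has a preimage: 1 = T(6), 2 = T(4), 3 = T(8), 4 = T(7), 5 = T(10), 6 = T(3), 7 = T(5), 8 = T(2), 9 = T(11), 10 = T(9), 11 = T(1).
Therefore T is surjective.
The image of T is {1, 2, 3, 4, 5, 6, 7, 8, 9, 10, 11}, which has 11 elements.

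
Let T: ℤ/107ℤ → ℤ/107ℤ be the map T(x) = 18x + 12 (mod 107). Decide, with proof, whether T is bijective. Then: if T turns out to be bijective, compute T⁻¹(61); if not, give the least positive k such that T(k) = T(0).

80

If T(a) = T(b), then 18a ≡ 18b (mod 107). Because gcd(18, 107) = 1, we may cancel 18 to get a ≡ b (mod 107).
We now compute 18⁻¹ mod 107 explicitly. Euclid's algorithm: 107 = 5·18 + 17, 18 = 1·17 + 1; back-substituting gives 1 = 6·18 − 1·107, so 18⁻¹ ≡ 6 (mod 107).
Then y ↦ 6(y − 12) is a two-sided inverse to T, so every y ∈ ℤ/107ℤ has a preimage.
Hence T is bijective.
Since T is bijective, we find T⁻¹(61): we need 18x ≡ 61 − 12 ≡ 49 (mod 107). Using 18⁻¹ = 6: x ≡ 6·49 = 294 = 2·107 + 80, so x = 80.
Check: T(80) = 18·80 + 12 = 1452 = 13·107 + 61 ≡ 61 (mod 107).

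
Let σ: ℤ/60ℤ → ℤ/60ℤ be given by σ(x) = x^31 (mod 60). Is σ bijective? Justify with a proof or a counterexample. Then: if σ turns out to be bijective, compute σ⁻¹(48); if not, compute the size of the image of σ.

σ(0) = 0^31 = 0.
σ(30): Repeated squaring mod 60: 30^1 ≡ 30, 30^2 ≡ 30² = 900 ≡ 0, 30^4 ≡ 0² = 0, 30^8 ≡ 0² = 0, 30^16 ≡ 0² = 0. Since 31 = 16 + 8 + 4 + 2 + 1, 30^31 ≡ 0·0·0·0·30: 0·0 = 0, then 0·0 = 0, then 0·0 = 0, then 0·30 = 0. So 30^31 ≡ 0 (mod 60).
So σ(0) = σ(30) = 0 while 0 ≠ 30, thus σ is not injective, hence not bijective.
Since σ is not bijective, we determine |image(σ)|. Computing x^31 mod 60 for each x (by repeated squaring, reducing mod 60 at every step), the values σ(0), σ(1), …, σ(59) are: 0, 1, 8, 27, 4, 5, 36, 43, 32, 9, 40, 11, 48, 37, 44, 15, 16, 53, 12, 19, 20, 21, 28, 47, 24, 25, 56, 3, 52, 29, 0, 31, 8, 57, 4, 35, 36, 13, 32, 39, 40, 41, 48, 7, 44, 45, 16, 23, 12, 49, 20, 51, 28, 17, 24, 55, 56, 33, 52, 59.
The distinct values are {0, 1, 3, 4, 5, 7, 8, 9, 11, 12, 13, 15, 16, 17, 19, 20, 21, 23, 24, 25, 27, 28, 29, 31, 32, 33, 35, 36, 37, 39, 40, 41, 43, 44, 45, 47, 48, 49, 51, 52, 53, 55, 56, 57, 59}; there are 45 of them.

45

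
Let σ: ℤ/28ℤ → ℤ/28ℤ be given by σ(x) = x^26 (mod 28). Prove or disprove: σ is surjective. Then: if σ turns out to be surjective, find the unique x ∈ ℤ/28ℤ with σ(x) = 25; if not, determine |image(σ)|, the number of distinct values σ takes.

σ(6): Repeated squaring mod 28: 6^1 ≡ 6, 6^2 ≡ 6² = 36 ≡ 8, 6^4 ≡ 8² = 64 ≡ 8, 6^8 ≡ 8² = 64 ≡ 8, 6^16 ≡ 8² = 64 ≡ 8. Since 26 = 16 + 8 + 2, 6^26 ≡ 8·8·8: 8·8 = 64 ≡ 8, then 8·8 = 64 ≡ 8. So 6^26 ≡ 8 (mod 28).
σ(8): Repeated squaring mod 28: 8^1 ≡ 8, 8^2 ≡ 8² = 64 ≡ 8, 8^4 ≡ 8² = 64 ≡ 8, 8^8 ≡ 8² = 64 ≡ 8, 8^16 ≡ 8² = 64 ≡ 8. Since 26 = 16 + 8 + 2, 8^26 ≡ 8·8·8: 8·8 = 64 ≡ 8, then 8·8 = 64 ≡ 8. So 8^26 ≡ 8 (mod 28).
So σ(6) = σ(8) = 8 while 6 ≠ 8, thus σ is not injective.
A non-injective map from the 28-element set ℤ/28ℤ to itself takes at most 27 distinct values, so it cannot be surjective. So σ is not surjective.
Since σ is not surjective, we determine |image(σ)|. Computing x^26 mod 28 for each x (by repeated squaring, reducing mod 28 at every step), the values σ(0), σ(1), …, σ(27) are: 0, 1, 4, 9, 16, 25, 8, 21, 8, 25, 16, 9, 4, 1, 0, 1, 4, 9, 16, 25, 8, 21, 8, 25, 16, 9, 4, 1.
The distinct values are {0, 1, 4, 8, 9, 16, 21, 25}; there are 8 of them.

8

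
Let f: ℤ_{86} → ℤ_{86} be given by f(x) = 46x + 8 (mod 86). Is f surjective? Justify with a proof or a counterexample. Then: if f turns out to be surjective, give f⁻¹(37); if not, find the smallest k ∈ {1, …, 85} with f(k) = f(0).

43

Recall that f is surjective if every y in the codomain equals f(x) for some x in the domain.
Since gcd(46, 86) = 2, we have 46x ≡ 0 (mod 2) for all x, so f(x) ≡ 0 (mod 2).
But 1 ≢ 0 (mod 2), so 1 ∈ ℤ_{86} has no preimage. Therefore f is not surjective.
Since f is not surjective, we find the least positive k with f(k) = f(0): this means 46k ≡ 0 (mod 86), i.e. 86 ∣ 46k. Since gcd(46, 86) = 2, dividing through by 2 this holds exactly when 43 ∣ 23k, and as gcd(23, 43) = 1, exactly when 43 ∣ k.
The smallest positive such k is 43.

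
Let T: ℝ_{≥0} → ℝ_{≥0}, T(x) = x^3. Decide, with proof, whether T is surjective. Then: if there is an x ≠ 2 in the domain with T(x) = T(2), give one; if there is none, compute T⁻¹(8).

2

For any y ∈ ℝ_{≥0}, x = y^{1/3} ∈ ℝ_{≥0} gives T(x) = y, so T is surjective.
Since x ↦ x^3 is strictly increasing on ℝ_{≥0}, it is injective there, so no x ≠ 2 in the domain has T(x) = T(2). We therefore compute T⁻¹(8) = 8^{1/3} = 2 (indeed 2^3 = 8).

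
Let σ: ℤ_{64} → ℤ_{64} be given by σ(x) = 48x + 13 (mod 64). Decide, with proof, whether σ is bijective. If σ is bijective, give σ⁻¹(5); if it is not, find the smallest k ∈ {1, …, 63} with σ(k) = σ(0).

4

We have gcd(48, 64) = 16 > 1. Taking u = 0 and v = 4: σ(0) = 13 and σ(4) = 48·4 + 13 = 205 ≡ 13 (mod 64).
So σ(0) = σ(4) while 0 ≠ 4, hence σ is not injective, hence not bijective.
Since σ is not bijective, we find the least positive k with σ(k) = σ(0): this means 48k ≡ 0 (mod 64), i.e. 64 ∣ 48k. Since gcd(48, 64) = 16, dividing through by 16 this holds exactly when 4 ∣ 3k, and as gcd(3, 4) = 1, exactly when 4 ∣ k.
The smallest positive such k is 4.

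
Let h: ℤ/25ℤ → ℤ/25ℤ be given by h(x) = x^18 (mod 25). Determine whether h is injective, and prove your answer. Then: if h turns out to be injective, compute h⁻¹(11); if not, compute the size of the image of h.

11

h(0) = 0^18 = 0.
h(5): Repeated squaring mod 25: 5^1 ≡ 5, 5^2 ≡ 5² = 25 ≡ 0, 5^4 ≡ 0² = 0, 5^8 ≡ 0² = 0, 5^16 ≡ 0² = 0. Since 18 = 16 + 2, 5^18 ≡ 0·0: 0·0 = 0. So 5^18 ≡ 0 (mod 25).
So h(0) = h(5) = 0 while 0 ≠ 5, therefore h is not injective.
Since h is not injective, we determine |image(h)|. Computing x^18 mod 25 for each x (by repeated squaring, reducing mod 25 at every step), the values h(0), h(1), …, h(24) are: 0, 1, 19, 14, 11, 0, 16, 24, 9, 21, 0, 6, 4, 4, 6, 0, 21, 9, 24, 16, 0, 11, 14, 19, 1.
The distinct values are {0, 1, 4, 6, 9, 11, 14, 16, 19, 21, 24}; there are 11 of them.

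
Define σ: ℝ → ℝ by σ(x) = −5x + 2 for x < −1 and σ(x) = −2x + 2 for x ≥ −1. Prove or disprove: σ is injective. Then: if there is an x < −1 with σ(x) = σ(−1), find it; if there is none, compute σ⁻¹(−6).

4

Both pieces are strictly decreasing (slopes −5 and −2), so each is injective on its own interval.
The left piece maps (−∞, −1) onto (7, ∞); the right piece maps [−1, ∞) onto (−∞, 4].
These images are disjoint, so no value is attained by both pieces. Thus σ is injective.
Because the two images are disjoint, no x < −1 has σ(x) = σ(−1), so we compute σ⁻¹(−6): −6 lies in (−∞, 4], so solve −2x + 2 = −6: x = (−6 − 2)/(−2) = 4.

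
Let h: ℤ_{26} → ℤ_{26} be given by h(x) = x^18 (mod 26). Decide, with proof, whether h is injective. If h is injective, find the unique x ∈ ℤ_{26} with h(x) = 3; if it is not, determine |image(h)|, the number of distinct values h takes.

6

h(1) = 1^18 = 1.
h(3): Repeated squaring mod 26: 3^1 ≡ 3, 3^2 ≡ 3² = 9, 3^4 ≡ 9² = 81 ≡ 3, 3^8 ≡ 3² = 9, 3^16 ≡ 9² = 81 ≡ 3. Since 18 = 16 + 2, 3^18 ≡ 3·9: 3·9 = 27 ≡ 1. So 3^18 ≡ 1 (mod 26).
So h(1) = h(3) = 1 while 1 ≠ 3, therefore h is not injective.
Since h is not injective, we determine |image(h)|. Computing x^18 mod 26 for each x (by repeated squaring, reducing mod 26 at every step), the values h(0), h(1), …, h(25) are: 0, 1, 12, 1, 14, 25, 12, 25, 12, 1, 14, 25, 14, 13, 14, 25, 14, 1, 12, 25, 12, 25, 14, 1, 12, 1.
The distinct values are {0, 1, 12, 13, 14, 25}; there are 6 of them.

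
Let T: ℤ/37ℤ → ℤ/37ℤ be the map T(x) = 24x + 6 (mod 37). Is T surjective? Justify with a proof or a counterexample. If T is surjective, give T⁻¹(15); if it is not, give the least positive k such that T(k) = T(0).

5

Since gcd(24, 37) = 1, 24 is invertible modulo 37. Euclid's algorithm: 37 = 1·24 + 13, 24 = 1·13 + 11, 13 = 1·11 + 2, 11 = 5·2 + 1; back-substituting gives 1 = 17·24 − 11·37, so 24⁻¹ ≡ 17 (mod 37).
For any y ∈ ℤ/37ℤ, x = 17(y − 6) mod 37 satisfies T(x) = 24·17(y − 6) + 6 ≡ y (since 24·17 ≡ 1 mod 37). So every y has a preimage.
So T is surjective.
Since T is surjective, we find T⁻¹(15): we need 24x ≡ 15 − 6 ≡ 9 (mod 37). Using 24⁻¹ = 17: x ≡ 17·9 = 153 = 4·37 + 5, so x = 5.
Check: T(5) = 24·5 + 6 = 126 = 3·37 + 15 ≡ 15 (mod 37).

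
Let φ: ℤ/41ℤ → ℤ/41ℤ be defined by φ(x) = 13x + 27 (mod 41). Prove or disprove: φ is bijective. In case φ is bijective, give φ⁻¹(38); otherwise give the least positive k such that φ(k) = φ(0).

4

Recall that injectivity means: for all a, b in the domain, φ(a) = φ(b) implies a = b.
Suppose φ(a) = φ(b) in ℤ/41ℤ. Then 13a + 27 ≡ 13b + 27 (mod 41), thus 13(a − b) ≡ 0 (mod 41).
Since gcd(13, 41) = 1, 13 is invertible modulo 41, therefore a − b ≡ 0 (mod 41), i.e. a = b.
We now compute 13⁻¹ mod 41 explicitly. Euclid's algorithm: 41 = 3·13 + 2, 13 = 6·2 + 1; back-substituting gives 1 = 19·13 − 6·41, so 13⁻¹ ≡ 19 (mod 41).
For any y ∈ ℤ/41ℤ, x = 19(y − 27) mod 41 satisfies φ(x) = 13·19(y − 27) + 27 ≡ y (since 13·19 ≡ 1 mod 41). So every y has a preimage.
Thus φ is bijective.
Since φ is bijective, we compute φ⁻¹(38): solve 13x + 27 ≡ 38 (mod 41), i.e. 13x ≡ 11 (mod 41).
Multiplying by 13⁻¹ = 19 gives x ≡ 19·11 = 209 = 5·41 + 4 ≡ 4 (mod 41).
Check: φ(4) = 13·4 + 27 = 79 = 1·41 + 38 ≡ 38 (mod 41).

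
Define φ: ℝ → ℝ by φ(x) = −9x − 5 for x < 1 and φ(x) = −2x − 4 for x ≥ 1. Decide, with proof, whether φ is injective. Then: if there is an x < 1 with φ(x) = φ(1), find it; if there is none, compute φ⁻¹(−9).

1/9

Both pieces are strictly decreasing (slopes −9 and −2), so each is injective on its own interval.
The left piece maps (−∞, 1) onto (−14, ∞); the right piece maps [1, ∞) onto (−∞, −6].
These images overlap. In particular φ(1) = −6 (right piece), and solving −9x − 5 = −6 on the left piece gives x = 1/9 < 1.
So φ(1/9) = φ(1) with 1/9 ≠ 1, and φ is not injective. This x = 1/9 is the requested value below 1.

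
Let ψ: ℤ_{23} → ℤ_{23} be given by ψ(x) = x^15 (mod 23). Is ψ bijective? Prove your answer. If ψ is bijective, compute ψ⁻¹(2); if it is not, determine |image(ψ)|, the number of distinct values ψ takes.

Since 23 is prime, the nonzero elements of ℤ_{23} form a cyclic group of order 22.
As gcd(15, 22) = 1, raising to the 15th power is a bijection on this group: if x_1^15 ≡ x_2^15 then (x_1x_2^{−1})^15 = 1, and the only element of order dividing gcd(15, 22) = 1 is 1, so x_1 = x_2.
With ψ(0) = 0 this makes ψ injective on all of ℤ_{23}, hence bijective (finite equal-size domain and codomain). In particular ψ is bijective.
Since ψ is bijective, we find the preimage of 2. The inverse of x ↦ x^15 on (ℤ_{23})^× is x ↦ x^3, because 15·3 = 45 = 2·22 + 1 ≡ 1 (mod 22) and x^{22} = 1 for x ≠ 0 (Fermat). So ψ⁻¹(2) = 2^3 mod 23.
Repeated squaring mod 23: 2^1 ≡ 2, 2^2 ≡ 2² = 4. Since 3 = 2 + 1, 2^3 ≡ 4·2: 4·2 = 8. So 2^3 ≡ 8 (mod 23).
Hence ψ⁻¹(2) = 8.

8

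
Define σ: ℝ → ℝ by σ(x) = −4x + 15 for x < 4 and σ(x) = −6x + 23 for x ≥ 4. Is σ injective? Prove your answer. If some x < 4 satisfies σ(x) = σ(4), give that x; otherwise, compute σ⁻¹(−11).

Both pieces are strictly decreasing (slopes −4 and −6), so each is injective on its own interval.
The left piece maps (−∞, 4) onto (−1, ∞); the right piece maps [4, ∞) onto (−∞, −1].
These images are disjoint, so no value is attained by both pieces. Hence σ is injective.
Because the two images are disjoint, no x < 4 has σ(x) = σ(4), so we compute σ⁻¹(−11): −11 lies in (−∞, −1], so solve −6x + 23 = −11: x = (−11 − 23)/(−6) = 17/3.

17/3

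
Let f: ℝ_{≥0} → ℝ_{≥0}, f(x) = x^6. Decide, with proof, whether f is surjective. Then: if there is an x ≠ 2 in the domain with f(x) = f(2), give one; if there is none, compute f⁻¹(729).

For any y ∈ ℝ_{≥0}, x = y^{1/6} ∈ ℝ_{≥0} gives f(x) = y, so f is surjective.
Since x ↦ x^6 is strictly increasing on ℝ_{≥0}, it is injective there, so no x ≠ 2 in the domain has f(x) = f(2). We therefore compute f⁻¹(729) = 729^{1/6} = 3 (indeed 3^6 = 729).

3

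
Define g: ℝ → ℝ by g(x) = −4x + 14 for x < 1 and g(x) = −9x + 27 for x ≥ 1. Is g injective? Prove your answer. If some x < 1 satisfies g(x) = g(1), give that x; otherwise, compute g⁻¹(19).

Both pieces are strictly decreasing (slopes −4 and −9), so each is injective on its own interval.
The left piece maps (−∞, 1) onto (10, ∞); the right piece maps [1, ∞) onto (−∞, 18].
These images overlap. In particular g(1) = 18 (right piece), and solving −4x + 14 = 18 on the left piece gives x = −1 < 1.
So g(−1) = g(1) with −1 ≠ 1, and g is not injective. This x = −1 is the requested value below 1.

-1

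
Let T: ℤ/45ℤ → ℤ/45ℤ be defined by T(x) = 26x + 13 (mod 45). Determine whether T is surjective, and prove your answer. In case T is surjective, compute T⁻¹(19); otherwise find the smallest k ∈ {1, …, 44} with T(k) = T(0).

Recall that T is surjective if every y in the codomain equals T(x) for some x in the domain.
Since gcd(26, 45) = 1, 26 is invertible modulo 45. Euclid's algorithm: 45 = 1·26 + 19, 26 = 1·19 + 7, 19 = 2·7 + 5, 7 = 1·5 + 2, 5 = 2·2 + 1; back-substituting gives 1 = 26·26 − 15·45, so 26⁻¹ ≡ 26 (mod 45).
Then y ↦ 26(y − 13) is a two-sided inverse to T, so every y ∈ ℤ/45ℤ has a preimage.
Thus T is surjective.
Since T is surjective, we compute T⁻¹(19): solve 26x + 13 ≡ 19 (mod 45), i.e. 26x ≡ 6 (mod 45).
Multiplying by 26⁻¹ = 26 gives x ≡ 26·6 = 156 = 3·45 + 21 ≡ 21 (mod 45).
Check: T(21) = 26·21 + 13 = 559 = 12·45 + 19 ≡ 19 (mod 45).

21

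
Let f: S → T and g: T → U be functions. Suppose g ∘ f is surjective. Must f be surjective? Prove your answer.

No. Take S = {0, 1, 2}, T = {0, 1, 2, 3, 4}, U = {0}, f(a) = 0 for every a ∈ S, and g(b) = 0 for every b ∈ T.
Then g ∘ f is surjective onto {0}, but 4 ∈ T has no preimage under f, so f is not surjective.

not surjective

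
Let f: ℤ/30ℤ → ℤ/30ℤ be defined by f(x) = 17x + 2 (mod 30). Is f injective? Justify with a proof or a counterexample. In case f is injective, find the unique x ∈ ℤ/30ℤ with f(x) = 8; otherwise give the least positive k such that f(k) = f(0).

Suppose f(u) = f(v) in ℤ/30ℤ. Then 17u + 2 ≡ 17v + 2 (mod 30), therefore 17(u − v) ≡ 0 (mod 30).
Since gcd(17, 30) = 1, 17 is invertible modulo 30, hence u − v ≡ 0 (mod 30), i.e. u = v.
Thus f is injective.
We now compute 17⁻¹ mod 30 explicitly. Euclid's algorithm: 30 = 1·17 + 13, 17 = 1·13 + 4, 13 = 3·4 + 1; back-substituting gives 1 = 23·17 − 13·30, so 17⁻¹ ≡ 23 (mod 30).
Since f is injective, we compute f⁻¹(8): solve 17x + 2 ≡ 8 (mod 30), i.e. 17x ≡ 6 (mod 30).
Multiplying by 17⁻¹ = 23 gives x ≡ 23·6 = 138 = 4·30 + 18 ≡ 18 (mod 30).
Check: f(18) = 17·18 + 2 = 308 = 10·30 + 8 ≡ 8 (mod 30).

18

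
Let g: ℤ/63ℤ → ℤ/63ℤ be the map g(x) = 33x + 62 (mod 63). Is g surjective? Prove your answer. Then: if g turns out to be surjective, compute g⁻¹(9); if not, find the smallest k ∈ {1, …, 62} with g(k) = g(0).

21

Since gcd(33, 63) = 3, we have 33x ≡ 0 (mod 3) for all x, so g(x) ≡ 2 (mod 3).
But 0 ≢ 2 (mod 3), so 0 ∈ ℤ/63ℤ has no preimage. So g is not surjective.
Since g is not surjective, we find the least positive k with g(k) = g(0): this means 33k ≡ 0 (mod 63), i.e. 63 ∣ 33k. Since gcd(33, 63) = 3, dividing through by 3 this holds exactly when 21 ∣ 11k, and as gcd(11, 21) = 1, exactly when 21 ∣ k.
The smallest positive such k is 21.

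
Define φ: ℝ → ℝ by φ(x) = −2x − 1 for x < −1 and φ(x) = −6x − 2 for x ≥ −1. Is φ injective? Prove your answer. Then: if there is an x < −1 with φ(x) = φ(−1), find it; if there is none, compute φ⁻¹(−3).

-5/2

Both pieces are strictly decreasing (slopes −2 and −6), so each is injective on its own interval.
The left piece maps (−∞, −1) onto (1, ∞); the right piece maps [−1, ∞) onto (−∞, 4].
These images overlap. In particular φ(−1) = 4 (right piece), and solving −2x − 1 = 4 on the left piece gives x = −5/2 < −1.
So φ(−5/2) = φ(−1) with −5/2 ≠ −1, and φ is not injective. This x = −5/2 is the requested value below −1.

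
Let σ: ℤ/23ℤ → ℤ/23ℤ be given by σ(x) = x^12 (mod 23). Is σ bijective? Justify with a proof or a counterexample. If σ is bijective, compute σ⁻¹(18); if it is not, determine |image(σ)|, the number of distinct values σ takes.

σ(11): Repeated squaring mod 23: 11^1 ≡ 11, 11^2 ≡ 11² = 121 ≡ 6, 11^4 ≡ 6² = 36 ≡ 13, 11^8 ≡ 13² = 169 ≡ 8. Since 12 = 8 + 4, 11^12 ≡ 8·13: 8·13 = 104 ≡ 12. So 11^12 ≡ 12 (mod 23).
σ(12): Repeated squaring mod 23: 12^1 ≡ 12, 12^2 ≡ 12² = 144 ≡ 6, 12^4 ≡ 6² = 36 ≡ 13, 12^8 ≡ 13² = 169 ≡ 8. Since 12 = 8 + 4, 12^12 ≡ 8·13: 8·13 = 104 ≡ 12. So 12^12 ≡ 12 (mod 23).
So σ(11) = σ(12) = 12 while 11 ≠ 12, therefore σ is not injective, hence not bijective.
Since σ is not bijective, we determine |image(σ)|. Computing x^12 mod 23 for each x (by repeated squaring, reducing mod 23 at every step), the values σ(0), σ(1), …, σ(22) are: 0, 1, 2, 3, 4, 18, 6, 16, 8, 9, 13, 12, 12, 13, 9, 8, 16, 6, 18, 4, 3, 2, 1.
The distinct values are {0, 1, 2, 3, 4, 6, 8, 9, 12, 13, 16, 18}; there are 12 of them.

12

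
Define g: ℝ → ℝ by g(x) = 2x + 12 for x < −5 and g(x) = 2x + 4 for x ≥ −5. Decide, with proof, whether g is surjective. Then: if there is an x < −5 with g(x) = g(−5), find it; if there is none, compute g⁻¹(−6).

Both pieces are strictly increasing (slopes 2 and 2), so each is injective on its own interval.
The left piece maps (−∞, −5) onto (−∞, 2); the right piece maps [−5, ∞) onto [−6, ∞).
The union (−∞, 2) ∪ [−6, ∞) covers ℝ, so g is surjective.
For the follow-up: the images overlap, so an x < −5 with g(x) = g(−5) exists. g(−5) = −6; solving 2x + 12 = −6 for x < −5 gives x = (−6 − 12)/2 = −9.

-9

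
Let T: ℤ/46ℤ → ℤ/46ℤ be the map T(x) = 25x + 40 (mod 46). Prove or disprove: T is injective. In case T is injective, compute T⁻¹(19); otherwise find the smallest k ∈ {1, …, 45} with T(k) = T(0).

If T(x_1) = T(x_2), then 25x_1 ≡ 25x_2 (mod 46). Because gcd(25, 46) = 1, we may cancel 25 to get x_1 ≡ x_2 (mod 46).
Therefore T is injective.
We now compute 25⁻¹ mod 46 explicitly. Euclid's algorithm: 46 = 1·25 + 21, 25 = 1·21 + 4, 21 = 5·4 + 1; back-substituting gives 1 = 35·25 − 19·46, so 25⁻¹ ≡ 35 (mod 46).
Since T is injective, we compute T⁻¹(19): solve 25x + 40 ≡ 19 (mod 46), i.e. 25x ≡ 25 (mod 46).
Multiplying by 25⁻¹ = 35 gives x ≡ 35·25 = 875 = 19·46 + 1 ≡ 1 (mod 46).
Check: T(1) = 25·1 + 40 = 65 = 1·46 + 19 ≡ 19 (mod 46).

1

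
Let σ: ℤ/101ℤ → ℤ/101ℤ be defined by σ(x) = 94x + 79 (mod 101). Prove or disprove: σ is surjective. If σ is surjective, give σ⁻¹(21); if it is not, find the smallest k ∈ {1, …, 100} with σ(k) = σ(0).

Since gcd(94, 101) = 1, 94 is invertible modulo 101. Euclid's algorithm: 101 = 1·94 + 7, 94 = 13·7 + 3, 7 = 2·3 + 1; back-substituting gives 1 = 72·94 − 67·101, so 94⁻¹ ≡ 72 (mod 101).
For any y ∈ ℤ/101ℤ, x = 72(y − 79) mod 101 satisfies σ(x) = 94·72(y − 79) + 79 ≡ y (since 94·72 ≡ 1 mod 101). So every y has a preimage.
So σ is surjective.
Since σ is surjective, we find σ⁻¹(21): we need 94x ≡ 21 − 79 ≡ 43 (mod 101). Using 94⁻¹ = 72: x ≡ 72·43 = 3096 = 30·101 + 66, so x = 66.
Check: σ(66) = 94·66 + 79 = 6283 = 62·101 + 21 ≡ 21 (mod 101).

66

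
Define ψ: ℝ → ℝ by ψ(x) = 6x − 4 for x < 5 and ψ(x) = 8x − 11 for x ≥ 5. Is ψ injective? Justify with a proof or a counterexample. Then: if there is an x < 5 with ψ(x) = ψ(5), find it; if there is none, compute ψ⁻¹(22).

Both pieces are strictly increasing (slopes 6 and 8), so each is injective on its own interval.
The left piece maps (−∞, 5) onto (−∞, 26); the right piece maps [5, ∞) onto [29, ∞).
These images are disjoint, so no value is attained by both pieces. Thus ψ is injective.
Because the two images are disjoint, no x < 5 has ψ(x) = ψ(5), so we compute ψ⁻¹(22): 22 lies in (−∞, 26), so solve 6x − 4 = 22: x = (22 + 4)/6 = 13/3.

13/3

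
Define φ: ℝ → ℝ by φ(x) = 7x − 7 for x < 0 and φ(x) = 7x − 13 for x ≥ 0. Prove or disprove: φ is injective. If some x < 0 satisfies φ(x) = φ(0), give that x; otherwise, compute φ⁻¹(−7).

-6/7

Both pieces are strictly increasing (slopes 7 and 7), so each is injective on its own interval.
The left piece maps (−∞, 0) onto (−∞, −7); the right piece maps [0, ∞) onto [−13, ∞).
These images overlap. In particular φ(0) = −13 (right piece), and solving 7x − 7 = −13 on the left piece gives x = −6/7 < 0.
So φ(−6/7) = φ(0) with −6/7 ≠ 0, and φ is not injective. This x = −6/7 is the requested value below 0.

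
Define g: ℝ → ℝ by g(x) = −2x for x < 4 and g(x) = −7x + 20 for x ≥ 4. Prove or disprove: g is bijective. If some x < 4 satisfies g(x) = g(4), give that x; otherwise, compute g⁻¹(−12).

Both pieces are strictly decreasing (slopes −2 and −7), so each is injective on its own interval.
The left piece maps (−∞, 4) onto (−8, ∞); the right piece maps [4, ∞) onto (−∞, −8].
Since −8 = −8, the images partition ℝ: g is injective and surjective, hence bijective.
Because the two images are disjoint, no x < 4 has g(x) = g(4), so we compute g⁻¹(−12): −12 lies in (−∞, −8], so solve −7x + 20 = −12: x = (−12 − 20)/(−7) = 32/7.

32/7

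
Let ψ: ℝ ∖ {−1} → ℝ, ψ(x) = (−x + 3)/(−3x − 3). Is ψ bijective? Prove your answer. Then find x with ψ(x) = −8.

If ψ(x) = 1/3, cross-multiplying gives −3(−x + 3) = −1(−3x − 3), which simplifies to −9 = 3 — false.  So 1/3 has no preimage and ψ is not surjective.
Hence ψ is not bijective.
Solving ψ(x) = −8: cross-multiplying gives −x + 3 = −8(−3x − 3), which rearranges to −25x = 21, so x = −21/25.

-21/25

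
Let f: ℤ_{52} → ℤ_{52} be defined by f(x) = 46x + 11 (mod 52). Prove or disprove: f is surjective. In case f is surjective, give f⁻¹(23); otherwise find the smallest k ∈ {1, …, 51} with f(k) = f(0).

Since gcd(46, 52) = 2, we have 46x ≡ 0 (mod 2) for all x, so f(x) ≡ 1 (mod 2).
But 0 ≢ 1 (mod 2), so 0 ∈ ℤ_{52} has no preimage. Therefore f is not surjective.
Since f is not surjective, we find the least positive k with f(k) = f(0): this means 46k ≡ 0 (mod 52), i.e. 52 ∣ 46k. Since gcd(46, 52) = 2, dividing through by 2 this holds exactly when 26 ∣ 23k, and as gcd(23, 26) = 1, exactly when 26 ∣ k.
The smallest positive such k is 26.

26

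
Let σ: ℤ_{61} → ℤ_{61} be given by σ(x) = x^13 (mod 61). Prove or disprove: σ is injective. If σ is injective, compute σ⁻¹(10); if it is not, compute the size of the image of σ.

Since 61 is prime, the nonzero elements of ℤ_{61} form a cyclic group of order 60.
As gcd(13, 60) = 1, raising to the 13th power is a bijection on this group: if u^13 ≡ v^13 then (uv^{−1})^13 = 1, and the only element of order dividing gcd(13, 60) = 1 is 1, so u = v.
With σ(0) = 0 this makes σ injective on all of ℤ_{61}, hence bijective (finite equal-size domain and codomain). In particular σ is injective.
Since σ is injective, we find the preimage of 10. The inverse of x ↦ x^13 on (ℤ_{61})^× is x ↦ x^37, because 13·37 = 481 = 8·60 + 1 ≡ 1 (mod 60) and x^{60} = 1 for x ≠ 0 (Fermat). So σ⁻¹(10) = 10^37 mod 61.
Repeated squaring mod 61: 10^1 ≡ 10, 10^2 ≡ 10² = 100 ≡ 39, 10^4 ≡ 39² = 1521 ≡ 57, 10^8 ≡ 57² = 3249 ≡ 16, 10^16 ≡ 16² = 256 ≡ 12, 10^32 ≡ 12² = 144 ≡ 22. Since 37 = 32 + 4 + 1, 10^37 ≡ 22·57·10: 22·57 = 1254 ≡ 34, then 34·10 = 340 ≡ 35. So 10^37 ≡ 35 (mod 61).
Hence σ⁻¹(10) = 35.

35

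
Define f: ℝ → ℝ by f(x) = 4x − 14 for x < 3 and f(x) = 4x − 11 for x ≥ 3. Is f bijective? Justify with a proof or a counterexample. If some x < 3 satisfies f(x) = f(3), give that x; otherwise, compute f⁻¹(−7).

Both pieces are strictly increasing (slopes 4 and 4), so each is injective on its own interval.
The left piece maps (−∞, 3) onto (−∞, −2); the right piece maps [3, ∞) onto [1, ∞).
The images leave a gap (−2 has no preimage), so f is not surjective, hence not bijective.
Because the two images are disjoint, no x < 3 has f(x) = f(3), so we compute f⁻¹(−7): −7 lies in (−∞, −2), so solve 4x − 14 = −7: x = (−7 + 14)/4 = 7/4.

7/4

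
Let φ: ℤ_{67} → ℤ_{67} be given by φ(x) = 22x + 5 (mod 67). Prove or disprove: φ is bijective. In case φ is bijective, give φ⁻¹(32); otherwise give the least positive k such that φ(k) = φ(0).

If φ(a) = φ(b), then 22a ≡ 22b (mod 67). Because gcd(22, 67) = 1, we may cancel 22 to get a ≡ b (mod 67).
We now compute 22⁻¹ mod 67 explicitly. Euclid's algorithm: 67 = 3·22 + 1; back-substituting gives 1 = 64·22 − 21·67, so 22⁻¹ ≡ 64 (mod 67).
Then y ↦ 64(y − 5) is a two-sided inverse to φ, so every y ∈ ℤ_{67} has a preimage.
Thus φ is bijective.
Since φ is bijective, we find φ⁻¹(32): we need 22x ≡ 32 − 5 ≡ 27 (mod 67). Using 22⁻¹ = 64: x ≡ 64·27 = 1728 = 25·67 + 53, so x = 53.
Check: φ(53) = 22·53 + 5 = 1171 = 17·67 + 32 ≡ 32 (mod 67).

53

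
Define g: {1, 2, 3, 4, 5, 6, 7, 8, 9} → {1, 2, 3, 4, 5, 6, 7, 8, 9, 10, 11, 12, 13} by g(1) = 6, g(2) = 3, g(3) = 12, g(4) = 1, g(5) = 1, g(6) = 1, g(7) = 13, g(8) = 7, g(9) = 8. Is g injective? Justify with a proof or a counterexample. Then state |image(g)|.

g(4) = 1 = g(5) with 4 ≠ 5, so g is not injective.
The image of g is {1, 3, 6, 7, 8, 12, 13}, which has 7 elements.

7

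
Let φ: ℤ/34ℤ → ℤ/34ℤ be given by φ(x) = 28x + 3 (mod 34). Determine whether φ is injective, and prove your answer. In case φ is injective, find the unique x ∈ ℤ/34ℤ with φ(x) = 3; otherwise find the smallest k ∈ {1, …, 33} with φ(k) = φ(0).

Recall that injectivity means: for all u, v in the domain, φ(u) = φ(v) implies u = v.
We have gcd(28, 34) = 2 > 1. Taking u = 0 and v = 17: φ(0) = 3 and φ(17) = 28·17 + 3 = 479 ≡ 3 (mod 34).
So φ(0) = φ(17) while 0 ≠ 17, so φ is not injective.
Since φ is not injective, we find the least positive k with φ(k) = φ(0): this means 28k ≡ 0 (mod 34), i.e. 34 ∣ 28k. Since gcd(28, 34) = 2, dividing through by 2 this holds exactly when 17 ∣ 14k, and as gcd(14, 17) = 1, exactly when 17 ∣ k.
The smallest positive such k is 17.

17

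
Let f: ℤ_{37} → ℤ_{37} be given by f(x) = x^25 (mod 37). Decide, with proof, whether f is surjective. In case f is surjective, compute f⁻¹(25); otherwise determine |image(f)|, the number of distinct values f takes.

21

Since 37 is prime, the nonzero elements of ℤ_{37} form a cyclic group of order 36.
As gcd(25, 36) = 1, raising to the 25th power is a bijection on this group: if x_1^25 ≡ x_2^25 then (x_1x_2^{−1})^25 = 1, and the only element of order dividing gcd(25, 36) = 1 is 1, so x_1 = x_2.
With f(0) = 0 this makes f injective on all of ℤ_{37}, hence bijective (finite equal-size domain and codomain). In particular f is surjective.
Since f is surjective, we find the preimage of 25. The inverse of x ↦ x^25 on (ℤ_{37})^× is x ↦ x^13, because 25·13 = 325 = 9·36 + 1 ≡ 1 (mod 36) and x^{36} = 1 for x ≠ 0 (Fermat). So f⁻¹(25) = 25^13 mod 37.
Repeated squaring mod 37: 25^1 ≡ 25, 25^2 ≡ 25² = 625 ≡ 33, 25^4 ≡ 33² = 1089 ≡ 16, 25^8 ≡ 16² = 256 ≡ 34. Since 13 = 8 + 4 + 1, 25^13 ≡ 34·16·25: 34·16 = 544 ≡ 26, then 26·25 = 650 ≡ 21. So 25^13 ≡ 21 (mod 37).
Hence f⁻¹(25) = 21.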